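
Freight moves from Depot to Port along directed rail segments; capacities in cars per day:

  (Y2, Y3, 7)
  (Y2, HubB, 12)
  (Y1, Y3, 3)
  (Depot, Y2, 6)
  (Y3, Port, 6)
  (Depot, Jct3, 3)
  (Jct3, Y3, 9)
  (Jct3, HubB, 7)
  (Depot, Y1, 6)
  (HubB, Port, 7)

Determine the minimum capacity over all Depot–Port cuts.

12

Augment Depot→Y2→Y3→Port: bottleneck 6, flow now 6.
Augment Depot→Jct3→HubB→Port: bottleneck 3, flow now 9.
Augment Depot→Y1→Y3→Y2→HubB→Port: bottleneck 3, flow now 12. (uses reverse residual edge)
No augmenting path remains; maximum flow = 12.
By max-flow min-cut, the minimum cut capacity equals the max flow.
In the residual graph, reachable from Depot: {Depot, Y1}.
Min-cut edges: Depot→Y2 (6), Depot→Jct3 (3), Y1→Y3 (3); capacity 6 + 3 + 3 = 12.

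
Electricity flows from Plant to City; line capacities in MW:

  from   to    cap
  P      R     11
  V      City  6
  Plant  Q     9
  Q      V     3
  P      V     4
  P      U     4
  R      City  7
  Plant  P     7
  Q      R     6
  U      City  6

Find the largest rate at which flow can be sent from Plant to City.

16

Augment Plant→P→R→City: bottleneck 7, flow now 7.
Augment Plant→Q→V→City: bottleneck 3, flow now 10.
Augment Plant→Q→R→P→U→City: bottleneck 4, flow now 14. (uses reverse residual edge)
Augment Plant→Q→R→P→V→City: bottleneck 2, flow now 16. (uses reverse residual edge)
No augmenting path remains; maximum flow = 16.
In the residual graph, reachable from Plant: {Plant}.
Min-cut edges: Plant→P (7), Plant→Q (9); capacity 7 + 9 = 16.
This cut is saturated, so no flow can exceed 16.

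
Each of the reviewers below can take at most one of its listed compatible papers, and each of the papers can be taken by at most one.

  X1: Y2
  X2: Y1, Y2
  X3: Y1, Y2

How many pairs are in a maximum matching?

2

Unit-capacity flow: source→left, listed edges, right→sink; max matching = max flow.
Augmenting path X1→Y2 (+1); matched 1.
Augmenting path X2→Y1 (+1); matched 2.
No augmenting path remains; maximum matching = 2.
König certificate: {Y1, Y2} is a vertex cover of size 2 (every listed pair touches it), so no matching can be larger.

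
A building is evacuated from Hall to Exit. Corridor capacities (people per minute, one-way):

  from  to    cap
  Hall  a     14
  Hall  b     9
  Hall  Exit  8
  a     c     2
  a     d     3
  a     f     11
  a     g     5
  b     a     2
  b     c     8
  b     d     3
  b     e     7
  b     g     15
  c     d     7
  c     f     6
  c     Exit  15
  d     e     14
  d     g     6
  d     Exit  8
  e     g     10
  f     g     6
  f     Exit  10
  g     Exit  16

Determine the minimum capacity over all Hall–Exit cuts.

31

Augment Hall→Exit: bottleneck 8, flow now 8.
Augment Hall→a→c→Exit: bottleneck 2, flow now 10.
Augment Hall→a→d→Exit: bottleneck 3, flow now 13.
Augment Hall→a→f→Exit: bottleneck 9, flow now 22.
Augment Hall→b→c→Exit: bottleneck 8, flow now 30.
Augment Hall→b→d→Exit: bottleneck 1, flow now 31.
No augmenting path remains; maximum flow = 31.
By max-flow min-cut, the minimum cut capacity equals the max flow.
In the residual graph, reachable from Hall: {Hall}.
Min-cut edges: Hall→a (14), Hall→b (9), Hall→Exit (8); capacity 14 + 9 + 8 = 31.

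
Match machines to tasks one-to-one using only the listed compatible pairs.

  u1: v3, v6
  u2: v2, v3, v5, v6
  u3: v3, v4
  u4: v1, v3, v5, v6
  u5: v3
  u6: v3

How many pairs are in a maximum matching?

5

Unit-capacity flow: source→left, listed edges, right→sink; max matching = max flow.
Augmenting path u1→v3 (+1); matched 1.
Augmenting path u2→v2 (+1); matched 2.
Augmenting path u3→v4 (+1); matched 3.
Augmenting path u4→v1 (+1); matched 4.
Augmenting path u5→v3→u1→v6 (+1); matched 5.
No augmenting path remains; maximum matching = 5.
König certificate: {u1, u2, u3, u4, v3} is a vertex cover of size 5 (every listed pair touches it), so no matching can be larger.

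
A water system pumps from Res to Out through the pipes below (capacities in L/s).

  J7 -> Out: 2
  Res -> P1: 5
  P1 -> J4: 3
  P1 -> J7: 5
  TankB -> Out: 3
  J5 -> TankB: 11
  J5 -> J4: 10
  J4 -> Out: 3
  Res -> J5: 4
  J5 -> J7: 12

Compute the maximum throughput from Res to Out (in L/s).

8

Augment Res→J5→J7→Out: bottleneck 2, flow now 2.
Augment Res→J5→TankB→Out: bottleneck 2, flow now 4.
Augment Res→P1→J4→Out: bottleneck 3, flow now 7.
Augment Res→P1→J7→J5→TankB→Out: bottleneck 1, flow now 8. (uses reverse residual edge)
No augmenting path remains; maximum flow = 8.
In the residual graph, reachable from Res: {Res, J5, P1, J7, TankB, J4}.
Min-cut edges: J7→Out (2), TankB→Out (3), J4→Out (3); capacity 2 + 3 + 3 = 8.
This cut is saturated, so no flow can exceed 8.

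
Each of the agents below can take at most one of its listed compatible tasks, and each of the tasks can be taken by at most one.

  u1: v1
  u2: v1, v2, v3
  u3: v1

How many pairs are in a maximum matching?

2

Unit-capacity flow: source→left, listed edges, right→sink; max matching = max flow.
Augmenting path u1→v1 (+1); matched 1.
Augmenting path u2→v2 (+1); matched 2.
No augmenting path remains; maximum matching = 2.
König certificate: {u2, v1} is a vertex cover of size 2 (every listed pair touches it), so no matching can be larger.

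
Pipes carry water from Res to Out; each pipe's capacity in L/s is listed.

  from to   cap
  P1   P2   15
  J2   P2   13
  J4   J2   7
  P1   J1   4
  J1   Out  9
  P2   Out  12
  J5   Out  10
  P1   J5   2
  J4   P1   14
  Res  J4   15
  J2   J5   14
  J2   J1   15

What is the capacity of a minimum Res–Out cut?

Augment Res→J4→J2→J1→Out: bottleneck 7, flow now 7.
Augment Res→J4→P1→J1→Out: bottleneck 2, flow now 9.
Augment Res→J4→P1→J5→Out: bottleneck 2, flow now 11.
Augment Res→J4→P1→P2→Out: bottleneck 4, flow now 15.
No augmenting path remains; maximum flow = 15.
By max-flow min-cut, the minimum cut capacity equals the max flow.
In the residual graph, reachable from Res: {Res}.
Min-cut edges: Res→J4 (15); capacity 15 = 15.

15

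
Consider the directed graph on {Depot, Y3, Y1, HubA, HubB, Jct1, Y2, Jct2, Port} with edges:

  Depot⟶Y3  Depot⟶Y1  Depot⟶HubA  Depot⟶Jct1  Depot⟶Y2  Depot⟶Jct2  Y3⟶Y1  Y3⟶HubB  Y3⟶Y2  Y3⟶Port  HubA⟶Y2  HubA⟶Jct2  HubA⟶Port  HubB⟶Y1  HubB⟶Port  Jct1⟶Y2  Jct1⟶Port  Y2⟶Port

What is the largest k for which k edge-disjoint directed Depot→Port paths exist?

4

Assign every edge capacity 1; by Menger, the answer equals the max flow.
Path Depot→Y3→Port (+1); total 1.
Path Depot→HubA→Port (+1); total 2.
Path Depot→Jct1→Port (+1); total 3.
Path Depot→Y2→Port (+1); total 4.
No residual Depot→Port path; max flow = 4.
Certifying cut of size 4: {Depot→HubA, Depot→Jct1, Depot→Y2, Depot→Y3}.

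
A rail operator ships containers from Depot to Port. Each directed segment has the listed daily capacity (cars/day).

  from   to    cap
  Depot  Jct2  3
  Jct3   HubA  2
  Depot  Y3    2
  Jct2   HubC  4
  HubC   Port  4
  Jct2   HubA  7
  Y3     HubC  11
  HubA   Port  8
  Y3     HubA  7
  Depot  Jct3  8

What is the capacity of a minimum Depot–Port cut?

Augment Depot→Jct3→HubA→Port: bottleneck 2, flow now 2.
Augment Depot→Jct2→HubC→Port: bottleneck 3, flow now 5.
Augment Depot→Y3→HubC→Port: bottleneck 1, flow now 6.
Augment Depot→Y3→HubA→Port: bottleneck 1, flow now 7.
No augmenting path remains; maximum flow = 7.
By max-flow min-cut, the minimum cut capacity equals the max flow.
In the residual graph, reachable from Depot: {Depot, Jct3}.
Min-cut edges: Depot→Jct2 (3), Depot→Y3 (2), Jct3→HubA (2); capacity 3 + 2 + 2 = 7.

7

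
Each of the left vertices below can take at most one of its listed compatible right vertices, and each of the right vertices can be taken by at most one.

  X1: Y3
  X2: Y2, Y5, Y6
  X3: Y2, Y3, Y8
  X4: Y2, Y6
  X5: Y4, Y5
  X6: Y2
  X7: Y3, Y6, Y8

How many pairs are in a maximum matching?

6

Unit-capacity flow: source→left, listed edges, right→sink; max matching = max flow.
Augmenting path X1→Y3 (+1); matched 1.
Augmenting path X2→Y2 (+1); matched 2.
Augmenting path X3→Y8 (+1); matched 3.
Augmenting path X4→Y6 (+1); matched 4.
Augmenting path X5→Y4 (+1); matched 5.
Augmenting path X6→Y2→X2→Y5 (+1); matched 6.
No augmenting path remains; maximum matching = 6.
König certificate: {X2, X5, Y2, Y3, Y6, Y8} is a vertex cover of size 6 (every listed pair touches it), so no matching can be larger.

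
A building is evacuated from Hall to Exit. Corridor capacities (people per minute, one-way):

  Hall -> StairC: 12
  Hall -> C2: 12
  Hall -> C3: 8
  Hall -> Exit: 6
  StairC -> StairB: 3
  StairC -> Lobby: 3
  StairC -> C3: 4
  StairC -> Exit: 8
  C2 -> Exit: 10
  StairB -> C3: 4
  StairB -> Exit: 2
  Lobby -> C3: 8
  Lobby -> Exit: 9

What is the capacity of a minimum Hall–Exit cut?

Augment Hall→Exit: bottleneck 6, flow now 6.
Augment Hall→StairC→Exit: bottleneck 8, flow now 14.
Augment Hall→C2→Exit: bottleneck 10, flow now 24.
Augment Hall→StairC→StairB→Exit: bottleneck 2, flow now 26.
Augment Hall→StairC→Lobby→Exit: bottleneck 2, flow now 28.
No augmenting path remains; maximum flow = 28.
By max-flow min-cut, the minimum cut capacity equals the max flow.
In the residual graph, reachable from Hall: {Hall, C2, C3}.
Min-cut edges: Hall→StairC (12), Hall→Exit (6), C2→Exit (10); capacity 12 + 6 + 10 = 28.

28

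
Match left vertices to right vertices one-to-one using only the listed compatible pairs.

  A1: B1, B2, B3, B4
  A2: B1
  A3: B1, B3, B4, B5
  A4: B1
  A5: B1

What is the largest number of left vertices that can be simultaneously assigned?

Unit-capacity flow: source→left, listed edges, right→sink; max matching = max flow.
Augmenting path A1→B1 (+1); matched 1.
Augmenting path A3→B3 (+1); matched 2.
Augmenting path A2→B1→A1→B2 (+1); matched 3.
No augmenting path remains; maximum matching = 3.
König certificate: {A1, A3, B1} is a vertex cover of size 3 (every listed pair touches it), so no matching can be larger.

3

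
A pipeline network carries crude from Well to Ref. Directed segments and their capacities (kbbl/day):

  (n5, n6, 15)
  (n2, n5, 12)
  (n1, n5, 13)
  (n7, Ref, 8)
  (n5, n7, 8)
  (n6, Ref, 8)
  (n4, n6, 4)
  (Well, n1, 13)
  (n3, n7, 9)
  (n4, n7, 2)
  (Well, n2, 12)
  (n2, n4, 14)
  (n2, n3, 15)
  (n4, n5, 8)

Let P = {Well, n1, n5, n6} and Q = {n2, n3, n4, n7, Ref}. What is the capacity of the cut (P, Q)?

Edges leaving {Well, n1, n5, n6}: Well→n2 (12), n5→n7 (8), n6→Ref (8).
Cut capacity = 12 + 8 + 8 = 28.

28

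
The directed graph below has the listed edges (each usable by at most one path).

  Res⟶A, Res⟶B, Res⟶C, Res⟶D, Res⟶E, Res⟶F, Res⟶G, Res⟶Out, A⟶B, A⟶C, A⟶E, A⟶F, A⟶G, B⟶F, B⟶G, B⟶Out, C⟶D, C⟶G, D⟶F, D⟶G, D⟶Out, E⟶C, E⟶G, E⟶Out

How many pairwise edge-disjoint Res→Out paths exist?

4

Assign every edge capacity 1; by Menger, the answer equals the max flow.
Path Res→Out (+1); total 1.
Path Res→B→Out (+1); total 2.
Path Res→D→Out (+1); total 3.
Path Res→E→Out (+1); total 4.
No residual Res→Out path; max flow = 4.
Certifying cut of size 4: {B→Out, D→Out, E→Out, Res→Out}.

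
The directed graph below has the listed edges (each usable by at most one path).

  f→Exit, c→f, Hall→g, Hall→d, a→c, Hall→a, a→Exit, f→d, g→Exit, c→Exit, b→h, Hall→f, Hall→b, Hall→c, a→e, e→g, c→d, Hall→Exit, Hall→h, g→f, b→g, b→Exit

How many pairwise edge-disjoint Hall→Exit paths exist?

Assign every edge capacity 1; by Menger, the answer equals the max flow.
Path Hall→Exit (+1); total 1.
Path Hall→a→Exit (+1); total 2.
Path Hall→b→Exit (+1); total 3.
Path Hall→c→Exit (+1); total 4.
Path Hall→f→Exit (+1); total 5.
Path Hall→g→Exit (+1); total 6.
No residual Hall→Exit path; max flow = 6.
Certifying cut of size 6: {Hall→Exit, Hall→a, Hall→b, Hall→c, Hall→f, Hall→g}.

6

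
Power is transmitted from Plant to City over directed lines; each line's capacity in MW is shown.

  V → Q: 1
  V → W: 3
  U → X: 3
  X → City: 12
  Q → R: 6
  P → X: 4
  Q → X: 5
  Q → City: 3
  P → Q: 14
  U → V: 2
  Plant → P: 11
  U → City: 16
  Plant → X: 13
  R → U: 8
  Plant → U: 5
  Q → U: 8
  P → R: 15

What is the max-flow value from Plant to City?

Augment Plant→U→City: bottleneck 5, flow now 5.
Augment Plant→X→City: bottleneck 12, flow now 17.
Augment Plant→P→Q→City: bottleneck 3, flow now 20.
Augment Plant→P→Q→U→City: bottleneck 8, flow now 28.
No augmenting path remains; maximum flow = 28.
In the residual graph, reachable from Plant: {Plant, X}.
Min-cut edges: Plant→P (11), Plant→U (5), X→City (12); capacity 11 + 5 + 12 = 28.
This cut is saturated, so no flow can exceed 28.

28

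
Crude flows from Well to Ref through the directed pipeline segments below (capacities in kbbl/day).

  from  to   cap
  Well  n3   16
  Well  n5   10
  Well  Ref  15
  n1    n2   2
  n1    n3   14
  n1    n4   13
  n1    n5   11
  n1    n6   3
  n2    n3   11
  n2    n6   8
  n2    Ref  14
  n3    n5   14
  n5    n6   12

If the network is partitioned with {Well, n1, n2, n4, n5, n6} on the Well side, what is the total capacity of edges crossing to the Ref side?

70

Edges leaving {Well, n1, n2, n4, n5, n6}: Well→n3 (16), Well→Ref (15), n1→n3 (14), n2→n3 (11), n2→Ref (14).
Cut capacity = 16 + 15 + 14 + 11 + 14 = 70.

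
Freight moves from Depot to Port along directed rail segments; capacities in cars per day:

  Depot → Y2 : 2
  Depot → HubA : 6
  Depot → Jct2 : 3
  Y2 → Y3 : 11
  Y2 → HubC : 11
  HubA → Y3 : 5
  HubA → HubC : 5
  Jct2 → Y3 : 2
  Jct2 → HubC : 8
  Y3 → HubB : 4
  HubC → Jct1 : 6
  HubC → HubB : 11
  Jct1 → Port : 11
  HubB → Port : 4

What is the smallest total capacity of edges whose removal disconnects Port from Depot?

Augment Depot→Y2→Y3→HubB→Port: bottleneck 2, flow now 2.
Augment Depot→HubA→Y3→HubB→Port: bottleneck 2, flow now 4.
Augment Depot→HubA→HubC→Jct1→Port: bottleneck 4, flow now 8.
Augment Depot→Jct2→HubC→Jct1→Port: bottleneck 2, flow now 10.
No augmenting path remains; maximum flow = 10.
By max-flow min-cut, the minimum cut capacity equals the max flow.
In the residual graph, reachable from Depot: {Depot, Y2, HubA, Jct2, Y3, HubC, HubB}.
Min-cut edges: HubC→Jct1 (6), HubB→Port (4); capacity 6 + 4 = 10.

10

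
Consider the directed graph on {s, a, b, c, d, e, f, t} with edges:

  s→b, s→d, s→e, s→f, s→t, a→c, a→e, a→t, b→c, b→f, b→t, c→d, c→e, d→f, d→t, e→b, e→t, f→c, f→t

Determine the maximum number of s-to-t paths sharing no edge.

5

Assign every edge capacity 1; by Menger, the answer equals the max flow.
Path s→t (+1); total 1.
Path s→b→t (+1); total 2.
Path s→d→t (+1); total 3.
Path s→e→t (+1); total 4.
Path s→f→t (+1); total 5.
No residual s→t path; max flow = 5.
Certifying cut of size 5: {s→b, s→d, s→e, s→f, s→t}.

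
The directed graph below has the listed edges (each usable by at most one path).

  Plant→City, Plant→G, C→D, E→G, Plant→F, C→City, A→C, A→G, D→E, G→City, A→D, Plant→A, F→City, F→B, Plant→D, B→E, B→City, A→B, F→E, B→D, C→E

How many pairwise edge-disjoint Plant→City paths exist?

Assign every edge capacity 1; by Menger, the answer equals the max flow.
Path Plant→City (+1); total 1.
Path Plant→F→City (+1); total 2.
Path Plant→G→City (+1); total 3.
Path Plant→A→B→City (+1); total 4.
No residual Plant→City path; max flow = 4.
Certifying cut of size 4: {G→City, Plant→A, Plant→City, Plant→F}.

4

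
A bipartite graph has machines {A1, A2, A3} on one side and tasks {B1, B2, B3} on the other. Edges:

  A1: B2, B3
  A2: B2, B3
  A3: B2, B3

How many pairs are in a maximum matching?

2

Unit-capacity flow: source→left, listed edges, right→sink; max matching = max flow.
Augmenting path A1→B2 (+1); matched 1.
Augmenting path A2→B3 (+1); matched 2.
No augmenting path remains; maximum matching = 2.
König certificate: {B2, B3} is a vertex cover of size 2 (every listed pair touches it), so no matching can be larger.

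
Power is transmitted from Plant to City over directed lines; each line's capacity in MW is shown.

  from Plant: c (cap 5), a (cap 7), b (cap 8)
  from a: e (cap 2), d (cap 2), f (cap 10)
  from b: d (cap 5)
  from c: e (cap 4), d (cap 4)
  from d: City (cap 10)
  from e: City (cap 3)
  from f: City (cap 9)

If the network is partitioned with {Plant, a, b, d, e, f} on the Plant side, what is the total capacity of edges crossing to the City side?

Edges leaving {Plant, a, b, d, e, f}: Plant→c (5), d→City (10), e→City (3), f→City (9).
Cut capacity = 5 + 10 + 3 + 9 = 27.

27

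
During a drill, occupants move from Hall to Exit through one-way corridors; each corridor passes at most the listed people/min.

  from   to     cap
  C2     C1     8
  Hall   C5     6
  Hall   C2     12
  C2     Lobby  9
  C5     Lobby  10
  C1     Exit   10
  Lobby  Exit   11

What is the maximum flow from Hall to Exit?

18

Augment Hall→C5→Lobby→Exit: bottleneck 6, flow now 6.
Augment Hall→C2→C1→Exit: bottleneck 8, flow now 14.
Augment Hall→C2→Lobby→Exit: bottleneck 4, flow now 18.
No augmenting path remains; maximum flow = 18.
In the residual graph, reachable from Hall: {Hall}.
Min-cut edges: Hall→C5 (6), Hall→C2 (12); capacity 6 + 12 = 18.
This cut is saturated, so no flow can exceed 18.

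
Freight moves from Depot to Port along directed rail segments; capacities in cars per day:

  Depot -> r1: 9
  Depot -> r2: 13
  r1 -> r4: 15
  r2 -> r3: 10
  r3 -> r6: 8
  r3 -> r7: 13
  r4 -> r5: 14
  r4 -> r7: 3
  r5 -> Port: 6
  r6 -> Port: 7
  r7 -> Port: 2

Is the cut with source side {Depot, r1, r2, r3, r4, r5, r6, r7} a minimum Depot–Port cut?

Yes — it is a minimum cut (capacity 15).

Given cut capacity: 6 + 7 + 2 = 15.
Augment Depot→r1→r4→r5→Port: bottleneck 6, flow now 6.
Augment Depot→r1→r4→r7→Port: bottleneck 2, flow now 8.
Augment Depot→r2→r3→r6→Port: bottleneck 7, flow now 15.
No augmenting path remains; maximum flow = 15.
Cut capacity 15 equals the max flow, so it is a minimum cut.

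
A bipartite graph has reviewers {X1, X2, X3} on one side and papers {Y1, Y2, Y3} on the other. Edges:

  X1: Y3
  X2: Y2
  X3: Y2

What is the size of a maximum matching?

Unit-capacity flow: source→left, listed edges, right→sink; max matching = max flow.
Augmenting path X1→Y3 (+1); matched 1.
Augmenting path X2→Y2 (+1); matched 2.
No augmenting path remains; maximum matching = 2.
König certificate: {X1, Y2} is a vertex cover of size 2 (every listed pair touches it), so no matching can be larger.

2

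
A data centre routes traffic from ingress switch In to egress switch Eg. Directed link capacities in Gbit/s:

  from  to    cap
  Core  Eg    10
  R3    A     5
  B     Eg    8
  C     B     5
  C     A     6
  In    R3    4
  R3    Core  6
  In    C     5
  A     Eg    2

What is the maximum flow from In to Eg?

9

Augment In→C→A→Eg: bottleneck 2, flow now 2.
Augment In→C→B→Eg: bottleneck 3, flow now 5.
Augment In→R3→Core→Eg: bottleneck 4, flow now 9.
No augmenting path remains; maximum flow = 9.
In the residual graph, reachable from In: {In}.
Min-cut edges: In→C (5), In→R3 (4); capacity 5 + 4 = 9.
This cut is saturated, so no flow can exceed 9.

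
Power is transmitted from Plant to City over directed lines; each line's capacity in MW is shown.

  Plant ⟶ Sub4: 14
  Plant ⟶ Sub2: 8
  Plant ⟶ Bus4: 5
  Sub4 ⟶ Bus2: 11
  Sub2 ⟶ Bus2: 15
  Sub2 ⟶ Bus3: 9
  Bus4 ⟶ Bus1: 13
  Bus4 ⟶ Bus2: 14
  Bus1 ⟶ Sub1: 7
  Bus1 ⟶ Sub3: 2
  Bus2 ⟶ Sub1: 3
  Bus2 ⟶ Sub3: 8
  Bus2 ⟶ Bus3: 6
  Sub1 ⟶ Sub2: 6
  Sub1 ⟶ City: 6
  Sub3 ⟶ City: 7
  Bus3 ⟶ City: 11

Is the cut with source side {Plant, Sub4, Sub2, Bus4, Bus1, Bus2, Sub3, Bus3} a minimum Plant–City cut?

No — its capacity is 28, but the minimum cut has capacity 24.

Given cut capacity: 7 + 3 + 7 + 11 = 28.
Augment Plant→Sub2→Bus3→City: bottleneck 8, flow now 8.
Augment Plant→Sub4→Bus2→Sub1→City: bottleneck 3, flow now 11.
Augment Plant→Sub4→Bus2→Sub3→City: bottleneck 7, flow now 18.
Augment Plant→Sub4→Bus2→Bus3→City: bottleneck 1, flow now 19.
Augment Plant→Bus4→Bus1→Sub1→City: bottleneck 3, flow now 22.
Augment Plant→Bus4→Bus2→Bus3→City: bottleneck 2, flow now 24.
No augmenting path remains; maximum flow = 24.
In the residual graph, reachable from Plant: {Plant, Sub4}.
Min-cut edges: Plant→Sub2 (8), Plant→Bus4 (5), Sub4→Bus2 (11); capacity 8 + 5 + 11 = 24.
Cut capacity 28 exceeds the max flow 24, so it is not minimum.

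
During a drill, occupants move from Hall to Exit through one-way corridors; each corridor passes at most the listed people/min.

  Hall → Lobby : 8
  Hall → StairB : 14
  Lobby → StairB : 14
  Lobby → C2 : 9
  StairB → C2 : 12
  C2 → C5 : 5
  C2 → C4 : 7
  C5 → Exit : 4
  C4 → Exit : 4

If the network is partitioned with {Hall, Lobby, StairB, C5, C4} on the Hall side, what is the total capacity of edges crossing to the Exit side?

29

Edges leaving {Hall, Lobby, StairB, C5, C4}: Lobby→C2 (9), StairB→C2 (12), C5→Exit (4), C4→Exit (4).
Cut capacity = 9 + 12 + 4 + 4 = 29.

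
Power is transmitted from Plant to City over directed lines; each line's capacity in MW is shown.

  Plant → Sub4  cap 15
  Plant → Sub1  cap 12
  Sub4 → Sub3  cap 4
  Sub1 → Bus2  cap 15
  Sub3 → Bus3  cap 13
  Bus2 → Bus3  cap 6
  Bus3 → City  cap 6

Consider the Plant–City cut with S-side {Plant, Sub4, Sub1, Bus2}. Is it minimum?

No — its capacity is 10, but the minimum cut has capacity 6.

Given cut capacity: 4 + 6 = 10.
Augment Plant→Sub4→Sub3→Bus3→City: bottleneck 4, flow now 4.
Augment Plant→Sub1→Bus2→Bus3→City: bottleneck 2, flow now 6.
No augmenting path remains; maximum flow = 6.
In the residual graph, reachable from Plant: {Plant, Sub4, Sub1, Sub3, Bus2, Bus3}.
Min-cut edges: Bus3→City (6); capacity 6 = 6.
Cut capacity 10 exceeds the max flow 6, so it is not minimum.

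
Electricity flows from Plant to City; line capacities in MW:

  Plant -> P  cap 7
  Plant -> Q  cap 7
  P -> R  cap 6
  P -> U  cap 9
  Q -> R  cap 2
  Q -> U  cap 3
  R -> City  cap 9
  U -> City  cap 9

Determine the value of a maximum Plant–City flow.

12

Augment Plant→P→R→City: bottleneck 6, flow now 6.
Augment Plant→P→U→City: bottleneck 1, flow now 7.
Augment Plant→Q→R→City: bottleneck 2, flow now 9.
Augment Plant→Q→U→City: bottleneck 3, flow now 12.
No augmenting path remains; maximum flow = 12.
In the residual graph, reachable from Plant: {Plant, Q}.
Min-cut edges: Plant→P (7), Q→R (2), Q→U (3); capacity 7 + 2 + 3 = 12.
This cut is saturated, so no flow can exceed 12.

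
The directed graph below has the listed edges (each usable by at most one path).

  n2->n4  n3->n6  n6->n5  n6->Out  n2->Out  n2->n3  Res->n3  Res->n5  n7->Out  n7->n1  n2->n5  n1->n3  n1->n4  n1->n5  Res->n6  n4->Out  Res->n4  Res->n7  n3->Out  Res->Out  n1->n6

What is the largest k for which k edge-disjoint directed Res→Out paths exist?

Assign every edge capacity 1; by Menger, the answer equals the max flow.
Path Res→Out (+1); total 1.
Path Res→n3→Out (+1); total 2.
Path Res→n4→Out (+1); total 3.
Path Res→n6→Out (+1); total 4.
Path Res→n7→Out (+1); total 5.
No residual Res→Out path; max flow = 5.
Certifying cut of size 5: {Res→Out, Res→n3, Res→n4, Res→n6, Res→n7}.

5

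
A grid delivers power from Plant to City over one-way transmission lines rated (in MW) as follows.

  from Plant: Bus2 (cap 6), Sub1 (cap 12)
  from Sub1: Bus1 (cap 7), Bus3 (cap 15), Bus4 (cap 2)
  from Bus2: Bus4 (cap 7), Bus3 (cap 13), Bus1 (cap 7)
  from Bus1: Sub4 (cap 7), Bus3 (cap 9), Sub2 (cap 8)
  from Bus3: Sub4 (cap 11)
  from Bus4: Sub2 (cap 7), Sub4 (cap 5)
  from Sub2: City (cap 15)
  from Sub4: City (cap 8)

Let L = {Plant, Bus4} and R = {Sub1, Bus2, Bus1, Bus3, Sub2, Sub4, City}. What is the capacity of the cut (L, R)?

30

Edges leaving {Plant, Bus4}: Plant→Sub1 (12), Plant→Bus2 (6), Bus4→Sub2 (7), Bus4→Sub4 (5).
Cut capacity = 12 + 6 + 7 + 5 = 30.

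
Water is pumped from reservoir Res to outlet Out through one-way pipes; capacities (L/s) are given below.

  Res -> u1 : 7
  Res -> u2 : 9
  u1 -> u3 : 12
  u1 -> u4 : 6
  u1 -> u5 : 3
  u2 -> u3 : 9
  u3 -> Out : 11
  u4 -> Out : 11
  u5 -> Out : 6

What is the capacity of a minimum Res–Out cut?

Augment Res→u1→u3→Out: bottleneck 7, flow now 7.
Augment Res→u2→u3→Out: bottleneck 4, flow now 11.
Augment Res→u2→u3→u1→u4→Out: bottleneck 5, flow now 16. (uses reverse residual edge)
No augmenting path remains; maximum flow = 16.
By max-flow min-cut, the minimum cut capacity equals the max flow.
In the residual graph, reachable from Res: {Res}.
Min-cut edges: Res→u1 (7), Res→u2 (9); capacity 7 + 9 = 16.

16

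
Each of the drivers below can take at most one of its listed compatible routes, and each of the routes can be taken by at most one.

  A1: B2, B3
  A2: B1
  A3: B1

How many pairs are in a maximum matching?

2

Unit-capacity flow: source→left, listed edges, right→sink; max matching = max flow.
Augmenting path A1→B2 (+1); matched 1.
Augmenting path A2→B1 (+1); matched 2.
No augmenting path remains; maximum matching = 2.
König certificate: {A1, B1} is a vertex cover of size 2 (every listed pair touches it), so no matching can be larger.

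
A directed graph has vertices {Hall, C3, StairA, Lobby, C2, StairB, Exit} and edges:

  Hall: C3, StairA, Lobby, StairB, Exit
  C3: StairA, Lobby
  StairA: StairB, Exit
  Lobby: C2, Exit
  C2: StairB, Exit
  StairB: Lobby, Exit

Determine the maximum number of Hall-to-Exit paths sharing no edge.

Assign every edge capacity 1; by Menger, the answer equals the max flow.
Path Hall→Exit (+1); total 1.
Path Hall→StairA→Exit (+1); total 2.
Path Hall→Lobby→Exit (+1); total 3.
Path Hall→StairB→Exit (+1); total 4.
Path Hall→C3→Lobby→C2→Exit (+1); total 5.
No residual Hall→Exit path; max flow = 5.
Certifying cut of size 5: {Hall→C3, Hall→Exit, Hall→Lobby, Hall→StairA, Hall→StairB}.

5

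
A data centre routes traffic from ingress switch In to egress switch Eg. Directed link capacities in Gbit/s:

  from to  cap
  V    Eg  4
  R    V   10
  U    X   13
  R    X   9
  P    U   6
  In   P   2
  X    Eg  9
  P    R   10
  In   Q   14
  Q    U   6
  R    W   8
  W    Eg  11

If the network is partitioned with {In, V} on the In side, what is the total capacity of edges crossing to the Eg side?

Edges leaving {In, V}: In→P (2), In→Q (14), V→Eg (4).
Cut capacity = 2 + 14 + 4 = 20.

20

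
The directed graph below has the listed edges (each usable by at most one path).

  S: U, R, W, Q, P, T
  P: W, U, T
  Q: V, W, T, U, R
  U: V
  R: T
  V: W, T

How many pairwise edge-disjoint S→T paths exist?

Assign every edge capacity 1; by Menger, the answer equals the max flow.
Path S→T (+1); total 1.
Path S→P→T (+1); total 2.
Path S→Q→T (+1); total 3.
Path S→R→T (+1); total 4.
Path S→U→V→T (+1); total 5.
No residual S→T path; max flow = 5.
Certifying cut of size 5: {S→P, S→Q, S→R, S→T, S→U}.

5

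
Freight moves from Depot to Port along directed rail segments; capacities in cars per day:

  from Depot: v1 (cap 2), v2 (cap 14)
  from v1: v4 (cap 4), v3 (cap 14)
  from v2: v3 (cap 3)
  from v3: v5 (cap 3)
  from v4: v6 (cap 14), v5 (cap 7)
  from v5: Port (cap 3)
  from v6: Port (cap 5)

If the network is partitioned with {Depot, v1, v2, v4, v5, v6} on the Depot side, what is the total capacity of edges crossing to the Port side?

25

Edges leaving {Depot, v1, v2, v4, v5, v6}: v1→v3 (14), v2→v3 (3), v5→Port (3), v6→Port (5).
Cut capacity = 14 + 3 + 3 + 5 = 25.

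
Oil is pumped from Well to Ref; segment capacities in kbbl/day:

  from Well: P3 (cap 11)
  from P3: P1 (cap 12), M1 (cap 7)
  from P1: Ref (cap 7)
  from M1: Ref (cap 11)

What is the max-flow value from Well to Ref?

Augment Well→P3→P1→Ref: bottleneck 7, flow now 7.
Augment Well→P3→M1→Ref: bottleneck 4, flow now 11.
No augmenting path remains; maximum flow = 11.
In the residual graph, reachable from Well: {Well}.
Min-cut edges: Well→P3 (11); capacity 11 = 11.
This cut is saturated, so no flow can exceed 11.

11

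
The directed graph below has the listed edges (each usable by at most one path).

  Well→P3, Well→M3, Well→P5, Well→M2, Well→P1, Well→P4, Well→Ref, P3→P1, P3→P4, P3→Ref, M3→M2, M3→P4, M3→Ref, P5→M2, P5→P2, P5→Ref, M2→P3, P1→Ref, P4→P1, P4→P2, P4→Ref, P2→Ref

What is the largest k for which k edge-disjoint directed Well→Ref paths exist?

Assign every edge capacity 1; by Menger, the answer equals the max flow.
Path Well→Ref (+1); total 1.
Path Well→P3→Ref (+1); total 2.
Path Well→M3→Ref (+1); total 3.
Path Well→P5→Ref (+1); total 4.
Path Well→P1→Ref (+1); total 5.
Path Well→P4→Ref (+1); total 6.
Path Well→M2→P3→P4→P2→Ref (+1); total 7.
No residual Well→Ref path; max flow = 7.
Certifying cut of size 7: {Well→M2, Well→M3, Well→P1, Well→P3, Well→P4, Well→P5, Well→Ref}.

7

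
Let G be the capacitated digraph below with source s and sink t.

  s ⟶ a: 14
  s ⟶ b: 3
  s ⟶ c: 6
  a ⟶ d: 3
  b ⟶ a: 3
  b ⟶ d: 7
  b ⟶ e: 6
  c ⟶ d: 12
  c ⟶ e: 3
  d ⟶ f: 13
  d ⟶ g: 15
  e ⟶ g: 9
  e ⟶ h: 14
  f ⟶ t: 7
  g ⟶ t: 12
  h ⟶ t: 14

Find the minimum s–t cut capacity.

12

Augment s→a→d→f→t: bottleneck 3, flow now 3.
Augment s→b→d→f→t: bottleneck 3, flow now 6.
Augment s→c→d→f→t: bottleneck 1, flow now 7.
Augment s→c→d→g→t: bottleneck 5, flow now 12.
No augmenting path remains; maximum flow = 12.
By max-flow min-cut, the minimum cut capacity equals the max flow.
In the residual graph, reachable from s: {s, a}.
Min-cut edges: s→b (3), s→c (6), a→d (3); capacity 3 + 6 + 3 = 12.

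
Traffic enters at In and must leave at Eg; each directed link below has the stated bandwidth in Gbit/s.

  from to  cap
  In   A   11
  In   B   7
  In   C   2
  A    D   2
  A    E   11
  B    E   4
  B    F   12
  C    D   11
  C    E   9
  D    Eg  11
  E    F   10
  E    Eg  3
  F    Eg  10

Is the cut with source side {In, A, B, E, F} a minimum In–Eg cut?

Yes — it is a minimum cut (capacity 17).

Given cut capacity: 2 + 2 + 3 + 10 = 17.
Augment In→A→D→Eg: bottleneck 2, flow now 2.
Augment In→A→E→Eg: bottleneck 3, flow now 5.
Augment In→B→F→Eg: bottleneck 7, flow now 12.
Augment In→C→D→Eg: bottleneck 2, flow now 14.
Augment In→A→E→F→Eg: bottleneck 3, flow now 17.
No augmenting path remains; maximum flow = 17.
Cut capacity 17 equals the max flow, so it is a minimum cut.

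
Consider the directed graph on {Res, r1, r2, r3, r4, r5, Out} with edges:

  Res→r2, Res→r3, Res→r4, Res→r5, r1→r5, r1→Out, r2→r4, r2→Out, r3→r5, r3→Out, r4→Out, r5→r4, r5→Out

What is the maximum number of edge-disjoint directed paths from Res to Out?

4

Assign every edge capacity 1; by Menger, the answer equals the max flow.
Path Res→r2→Out (+1); total 1.
Path Res→r3→Out (+1); total 2.
Path Res→r4→Out (+1); total 3.
Path Res→r5→Out (+1); total 4.
No residual Res→Out path; max flow = 4.
Certifying cut of size 4: {Res→r2, Res→r3, Res→r4, Res→r5}.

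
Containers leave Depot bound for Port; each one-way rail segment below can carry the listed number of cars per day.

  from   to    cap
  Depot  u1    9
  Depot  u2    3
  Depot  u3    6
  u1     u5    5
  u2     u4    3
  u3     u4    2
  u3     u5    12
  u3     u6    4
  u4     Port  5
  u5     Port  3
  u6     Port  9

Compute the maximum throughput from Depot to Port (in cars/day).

12

Augment Depot→u1→u5→Port: bottleneck 3, flow now 3.
Augment Depot→u2→u4→Port: bottleneck 3, flow now 6.
Augment Depot→u3→u4→Port: bottleneck 2, flow now 8.
Augment Depot→u3→u6→Port: bottleneck 4, flow now 12.
No augmenting path remains; maximum flow = 12.
In the residual graph, reachable from Depot: {Depot, u1, u5}.
Min-cut edges: Depot→u2 (3), Depot→u3 (6), u5→Port (3); capacity 3 + 6 + 3 = 12.
This cut is saturated, so no flow can exceed 12.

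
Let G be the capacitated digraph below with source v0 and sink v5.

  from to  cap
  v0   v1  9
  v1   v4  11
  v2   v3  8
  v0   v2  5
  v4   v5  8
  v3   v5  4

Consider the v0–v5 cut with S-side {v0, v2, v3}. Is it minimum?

No — its capacity is 13, but the minimum cut has capacity 12.

Given cut capacity: 9 + 4 = 13.
Augment v0→v1→v4→v5: bottleneck 8, flow now 8.
Augment v0→v2→v3→v5: bottleneck 4, flow now 12.
No augmenting path remains; maximum flow = 12.
In the residual graph, reachable from v0: {v0, v1, v2, v3, v4}.
Min-cut edges: v3→v5 (4), v4→v5 (8); capacity 4 + 8 = 12.
Cut capacity 13 exceeds the max flow 12, so it is not minimum.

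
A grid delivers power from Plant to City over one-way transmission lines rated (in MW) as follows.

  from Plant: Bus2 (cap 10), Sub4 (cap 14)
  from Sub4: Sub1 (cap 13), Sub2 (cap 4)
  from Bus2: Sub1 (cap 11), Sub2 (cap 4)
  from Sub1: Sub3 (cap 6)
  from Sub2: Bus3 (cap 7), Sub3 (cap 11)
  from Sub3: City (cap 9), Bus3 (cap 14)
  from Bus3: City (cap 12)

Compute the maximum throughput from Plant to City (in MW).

14

Augment Plant→Sub4→Sub1→Sub3→City: bottleneck 6, flow now 6.
Augment Plant→Sub4→Sub2→Sub3→City: bottleneck 3, flow now 9.
Augment Plant→Sub4→Sub2→Bus3→City: bottleneck 1, flow now 10.
Augment Plant→Bus2→Sub2→Bus3→City: bottleneck 4, flow now 14.
No augmenting path remains; maximum flow = 14.
In the residual graph, reachable from Plant: {Plant, Sub4, Bus2, Sub1}.
Min-cut edges: Sub4→Sub2 (4), Bus2→Sub2 (4), Sub1→Sub3 (6); capacity 4 + 4 + 6 = 14.
This cut is saturated, so no flow can exceed 14.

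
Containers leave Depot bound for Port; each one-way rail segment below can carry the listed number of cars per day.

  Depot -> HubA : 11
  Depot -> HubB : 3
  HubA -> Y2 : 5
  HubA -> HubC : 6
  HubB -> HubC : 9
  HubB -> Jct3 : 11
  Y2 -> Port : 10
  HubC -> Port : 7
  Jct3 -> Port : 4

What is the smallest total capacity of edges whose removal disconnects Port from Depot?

Augment Depot→HubA→Y2→Port: bottleneck 5, flow now 5.
Augment Depot→HubA→HubC→Port: bottleneck 6, flow now 11.
Augment Depot→HubB→HubC→Port: bottleneck 1, flow now 12.
Augment Depot→HubB→Jct3→Port: bottleneck 2, flow now 14.
No augmenting path remains; maximum flow = 14.
By max-flow min-cut, the minimum cut capacity equals the max flow.
In the residual graph, reachable from Depot: {Depot}.
Min-cut edges: Depot→HubA (11), Depot→HubB (3); capacity 11 + 3 = 14.

14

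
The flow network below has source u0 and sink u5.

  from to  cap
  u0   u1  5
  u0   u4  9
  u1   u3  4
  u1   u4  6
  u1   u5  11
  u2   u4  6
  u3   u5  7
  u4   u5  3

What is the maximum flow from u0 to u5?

Augment u0→u1→u5: bottleneck 5, flow now 5.
Augment u0→u4→u5: bottleneck 3, flow now 8.
No augmenting path remains; maximum flow = 8.
In the residual graph, reachable from u0: {u0, u4}.
Min-cut edges: u0→u1 (5), u4→u5 (3); capacity 5 + 3 = 8.
This cut is saturated, so no flow can exceed 8.

8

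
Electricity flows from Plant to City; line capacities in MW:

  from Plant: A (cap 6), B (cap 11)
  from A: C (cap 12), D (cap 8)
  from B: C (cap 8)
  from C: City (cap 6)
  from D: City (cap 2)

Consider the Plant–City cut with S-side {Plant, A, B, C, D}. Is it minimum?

Yes — it is a minimum cut (capacity 8).

Given cut capacity: 6 + 2 = 8.
Augment Plant→A→C→City: bottleneck 6, flow now 6.
Augment Plant→B→C→A→D→City: bottleneck 2, flow now 8. (uses reverse residual edge)
No augmenting path remains; maximum flow = 8.
Cut capacity 8 equals the max flow, so it is a minimum cut.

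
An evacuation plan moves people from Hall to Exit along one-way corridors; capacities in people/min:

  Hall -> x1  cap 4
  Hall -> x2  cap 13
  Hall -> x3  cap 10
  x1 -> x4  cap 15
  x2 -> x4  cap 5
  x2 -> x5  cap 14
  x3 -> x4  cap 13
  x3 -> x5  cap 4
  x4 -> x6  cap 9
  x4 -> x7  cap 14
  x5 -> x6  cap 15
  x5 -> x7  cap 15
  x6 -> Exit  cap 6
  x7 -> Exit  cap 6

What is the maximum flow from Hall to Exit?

12

Augment Hall→x1→x4→x6→Exit: bottleneck 4, flow now 4.
Augment Hall→x2→x4→x6→Exit: bottleneck 2, flow now 6.
Augment Hall→x2→x4→x7→Exit: bottleneck 3, flow now 9.
Augment Hall→x2→x5→x7→Exit: bottleneck 3, flow now 12.
No augmenting path remains; maximum flow = 12.
In the residual graph, reachable from Hall: {Hall, x1, x2, x3, x4, x5, x6, x7}.
Min-cut edges: x6→Exit (6), x7→Exit (6); capacity 6 + 6 = 12.
This cut is saturated, so no flow can exceed 12.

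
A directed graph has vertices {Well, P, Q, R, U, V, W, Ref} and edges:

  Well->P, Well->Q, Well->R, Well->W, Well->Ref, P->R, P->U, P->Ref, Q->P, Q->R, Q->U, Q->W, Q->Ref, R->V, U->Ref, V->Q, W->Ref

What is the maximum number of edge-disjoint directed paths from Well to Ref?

5

Assign every edge capacity 1; by Menger, the answer equals the max flow.
Path Well→Ref (+1); total 1.
Path Well→P→Ref (+1); total 2.
Path Well→Q→Ref (+1); total 3.
Path Well→W→Ref (+1); total 4.
Path Well→R→V→Q→U→Ref (+1); total 5.
No residual Well→Ref path; max flow = 5.
Certifying cut of size 5: {Well→P, Well→Q, Well→R, Well→Ref, Well→W}.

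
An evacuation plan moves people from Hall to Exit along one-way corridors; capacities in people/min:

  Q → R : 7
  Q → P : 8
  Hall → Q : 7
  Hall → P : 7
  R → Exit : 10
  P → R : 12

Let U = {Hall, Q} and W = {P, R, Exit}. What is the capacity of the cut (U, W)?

22

Edges leaving {Hall, Q}: Hall→P (7), Q→P (8), Q→R (7).
Cut capacity = 7 + 8 + 7 = 22.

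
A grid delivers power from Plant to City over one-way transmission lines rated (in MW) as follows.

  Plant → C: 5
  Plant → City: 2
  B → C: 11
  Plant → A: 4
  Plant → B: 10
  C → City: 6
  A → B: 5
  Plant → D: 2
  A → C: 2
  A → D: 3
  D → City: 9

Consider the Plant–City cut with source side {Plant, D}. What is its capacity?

Edges leaving {Plant, D}: Plant→A (4), Plant→B (10), Plant→C (5), Plant→City (2), D→City (9).
Cut capacity = 4 + 10 + 5 + 2 + 9 = 30.

30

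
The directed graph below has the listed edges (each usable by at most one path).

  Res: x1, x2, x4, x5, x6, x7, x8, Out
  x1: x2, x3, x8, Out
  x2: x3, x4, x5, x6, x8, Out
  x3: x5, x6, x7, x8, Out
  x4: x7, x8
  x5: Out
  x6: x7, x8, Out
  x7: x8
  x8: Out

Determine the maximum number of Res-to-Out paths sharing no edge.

6

Assign every edge capacity 1; by Menger, the answer equals the max flow.
Path Res→Out (+1); total 1.
Path Res→x1→Out (+1); total 2.
Path Res→x2→Out (+1); total 3.
Path Res→x5→Out (+1); total 4.
Path Res→x6→Out (+1); total 5.
Path Res→x8→Out (+1); total 6.
No residual Res→Out path; max flow = 6.
Certifying cut of size 6: {Res→Out, Res→x1, Res→x2, Res→x5, Res→x6, x8→Out}.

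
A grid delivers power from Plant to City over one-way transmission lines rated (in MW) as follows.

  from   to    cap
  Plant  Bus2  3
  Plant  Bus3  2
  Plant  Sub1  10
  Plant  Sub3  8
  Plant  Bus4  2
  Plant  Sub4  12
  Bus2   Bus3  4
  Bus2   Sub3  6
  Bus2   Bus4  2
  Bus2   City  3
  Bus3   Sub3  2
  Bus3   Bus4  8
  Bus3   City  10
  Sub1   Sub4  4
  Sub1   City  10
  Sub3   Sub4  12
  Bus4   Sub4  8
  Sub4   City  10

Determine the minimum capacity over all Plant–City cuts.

Augment Plant→Bus2→City: bottleneck 3, flow now 3.
Augment Plant→Bus3→City: bottleneck 2, flow now 5.
Augment Plant→Sub1→City: bottleneck 10, flow now 15.
Augment Plant→Sub4→City: bottleneck 10, flow now 25.
No augmenting path remains; maximum flow = 25.
By max-flow min-cut, the minimum cut capacity equals the max flow.
In the residual graph, reachable from Plant: {Plant, Sub3, Bus4, Sub4}.
Min-cut edges: Plant→Bus2 (3), Plant→Bus3 (2), Plant→Sub1 (10), Sub4→City (10); capacity 3 + 2 + 10 + 10 = 25.

25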